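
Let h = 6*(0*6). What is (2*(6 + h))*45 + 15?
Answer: 555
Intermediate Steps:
h = 0 (h = 6*0 = 0)
(2*(6 + h))*45 + 15 = (2*(6 + 0))*45 + 15 = (2*6)*45 + 15 = 12*45 + 15 = 540 + 15 = 555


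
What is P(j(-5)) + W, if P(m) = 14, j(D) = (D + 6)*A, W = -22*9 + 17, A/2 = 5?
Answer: -167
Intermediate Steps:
A = 10 (A = 2*5 = 10)
W = -181 (W = -198 + 17 = -181)
j(D) = 60 + 10*D (j(D) = (D + 6)*10 = (6 + D)*10 = 60 + 10*D)
P(j(-5)) + W = 14 - 181 = -167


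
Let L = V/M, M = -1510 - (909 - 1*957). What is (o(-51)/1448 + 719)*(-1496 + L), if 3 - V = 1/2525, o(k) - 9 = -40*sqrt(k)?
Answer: -2874829912932627/2672682200 + 2761283187*I*sqrt(51)/66817055 ≈ -1.0756e+6 + 295.13*I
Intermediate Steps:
o(k) = 9 - 40*sqrt(k)
M = -1462 (M = -1510 - (909 - 957) = -1510 - 1*(-48) = -1510 + 48 = -1462)
V = 7574/2525 (V = 3 - 1/2525 = 7574/2525 ≈ 2.9996)
L = -3787/1845775 (L = (7574/2525)/(-1462) = (7574/2525)*(-1/1462) = -3787/1845775 ≈ -0.0020517)
(o(-51)/1448 + 719)*(-1496 + L) = ((9 - 40*I*sqrt(51))/1448 + 719)*(-1496 - 3787/1845775) = ((9 - 40*I*sqrt(51))*(1/1448) + 719)*(-2761283187/1845775) = ((9/1448 - 5*I*sqrt(51)/181) + 719)*(-2761283187/1845775) = (1041121/1448 - 5*I*sqrt(51)/181)*(-2761283187/1845775) = -2874829912932627/2672682200 + 2761283187*I*sqrt(51)/66817055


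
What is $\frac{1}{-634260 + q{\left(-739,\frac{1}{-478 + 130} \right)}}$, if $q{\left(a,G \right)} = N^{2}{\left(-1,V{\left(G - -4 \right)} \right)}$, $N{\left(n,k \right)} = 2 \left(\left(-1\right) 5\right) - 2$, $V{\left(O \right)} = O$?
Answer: $- \frac{1}{634116} \approx -1.577 \cdot 10^{-6}$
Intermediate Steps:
$N{\left(n,k \right)} = -12$ ($N{\left(n,k \right)} = 2 \left(-5\right) - 2 = -10 - 2 = -12$)
$q{\left(a,G \right)} = 144$ ($q{\left(a,G \right)} = \left(-12\right)^{2} = 144$)
$\frac{1}{-634260 + q{\left(-739,\frac{1}{-478 + 130} \right)}} = \frac{1}{-634260 + 144} = \frac{1}{-634116} = - \frac{1}{634116}$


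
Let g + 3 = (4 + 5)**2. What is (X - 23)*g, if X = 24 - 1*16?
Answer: -1170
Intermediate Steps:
X = 8 (X = 24 - 16 = 8)
g = 78 (g = -3 + (4 + 5)**2 = -3 + 9**2 = -3 + 81 = 78)
(X - 23)*g = (8 - 23)*78 = -15*78 = -1170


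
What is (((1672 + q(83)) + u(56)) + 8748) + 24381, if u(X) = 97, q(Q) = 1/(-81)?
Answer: 2826737/81 ≈ 34898.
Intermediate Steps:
q(Q) = -1/81
(((1672 + q(83)) + u(56)) + 8748) + 24381 = (((1672 - 1/81) + 97) + 8748) + 24381 = ((135431/81 + 97) + 8748) + 24381 = (143288/81 + 8748) + 24381 = 851876/81 + 24381 = 2826737/81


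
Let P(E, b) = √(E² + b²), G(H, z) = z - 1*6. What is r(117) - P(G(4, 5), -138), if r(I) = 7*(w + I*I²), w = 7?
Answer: 11211340 - √19045 ≈ 1.1211e+7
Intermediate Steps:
G(H, z) = -6 + z (G(H, z) = z - 6 = -6 + z)
r(I) = 49 + 7*I³ (r(I) = 7*(7 + I*I²) = 7*(7 + I³) = 49 + 7*I³)
r(117) - P(G(4, 5), -138) = (49 + 7*117³) - √((-6 + 5)² + (-138)²) = (49 + 7*1601613) - √((-1)² + 19044) = (49 + 11211291) - √(1 + 19044) = 11211340 - √19045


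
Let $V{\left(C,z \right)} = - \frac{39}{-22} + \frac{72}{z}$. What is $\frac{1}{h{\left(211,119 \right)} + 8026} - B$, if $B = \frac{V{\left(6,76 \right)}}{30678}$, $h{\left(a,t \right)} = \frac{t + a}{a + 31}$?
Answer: $\frac{13553069}{377439798868} \approx 3.5908 \cdot 10^{-5}$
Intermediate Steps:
$V{\left(C,z \right)} = \frac{39}{22} + \frac{72}{z}$ ($V{\left(C,z \right)} = \left(-39\right) \left(- \frac{1}{22}\right) + \frac{72}{z} = \frac{39}{22} + \frac{72}{z}$)
$h{\left(a,t \right)} = \frac{a + t}{31 + a}$
$B = \frac{379}{4274468}$ ($B = \frac{\frac{39}{22} + \frac{72}{76}}{30678} = \left(\frac{39}{22} + 72 \cdot \frac{1}{76}\right) \frac{1}{30678} = \left(\frac{39}{22} + \frac{18}{19}\right) \frac{1}{30678} = \frac{1137}{418} \cdot \frac{1}{30678} = \frac{379}{4274468} \approx 8.8666 \cdot 10^{-5}$)
$\frac{1}{h{\left(211,119 \right)} + 8026} - B = \frac{1}{\frac{211 + 119}{31 + 211} + 8026} - \frac{379}{4274468} = \frac{1}{\frac{1}{242} \cdot 330 + 8026} - \frac{379}{4274468} = \frac{1}{\frac{15}{11} + 8026} - \frac{379}{4274468} = \frac{1}{\frac{88301}{11}} - \frac{379}{4274468} = \frac{11}{88301} - \frac{379}{4274468} = \frac{13553069}{377439798868}$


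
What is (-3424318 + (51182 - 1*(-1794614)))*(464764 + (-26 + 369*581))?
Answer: -1072016910294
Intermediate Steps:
(-3424318 + (51182 - 1*(-1794614)))*(464764 + (-26 + 369*581)) = (-3424318 + (51182 + 1794614))*(464764 + (-26 + 214389)) = (-3424318 + 1845796)*(464764 + 214363) = -1578522*679127 = -1072016910294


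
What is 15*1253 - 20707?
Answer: -1912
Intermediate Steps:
15*1253 - 20707 = 18795 - 20707 = -1912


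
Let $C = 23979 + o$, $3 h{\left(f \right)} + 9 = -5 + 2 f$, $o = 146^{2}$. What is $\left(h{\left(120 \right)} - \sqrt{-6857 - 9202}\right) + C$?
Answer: $\frac{136111}{3} - i \sqrt{16059} \approx 45370.0 - 126.72 i$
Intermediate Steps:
$o = 21316$
$h{\left(f \right)} = - \frac{14}{3} + \frac{2 f}{3}$ ($h{\left(f \right)} = -3 + \frac{-5 + 2 f}{3} = -3 + \left(- \frac{5}{3} + \frac{2 f}{3}\right) = - \frac{14}{3} + \frac{2 f}{3}$)
$C = 45295$ ($C = 23979 + 21316 = 45295$)
$\left(h{\left(120 \right)} - \sqrt{-6857 - 9202}\right) + C = \left(\left(- \frac{14}{3} + \frac{2}{3} \cdot 120\right) - \sqrt{-6857 - 9202}\right) + 45295 = \left(\left(- \frac{14}{3} + 80\right) - \sqrt{-16059}\right) + 45295 = \left(\frac{226}{3} - i \sqrt{16059}\right) + 45295 = \frac{136111}{3} - i \sqrt{16059}$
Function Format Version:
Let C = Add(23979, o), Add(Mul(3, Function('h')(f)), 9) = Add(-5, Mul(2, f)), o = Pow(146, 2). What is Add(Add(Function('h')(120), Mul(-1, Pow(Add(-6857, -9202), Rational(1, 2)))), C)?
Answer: Add(Rational(136111, 3), Mul(-1, I, Pow(16059, Rational(1, 2)))) ≈ Add(45370., Mul(-126.72, I))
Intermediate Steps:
o = 21316
Function('h')(f) = Add(Rational(-14, 3), Mul(Rational(2, 3), f)) (Function('h')(f) = Add(-3, Mul(Rational(1, 3), Add(-5, Mul(2, f)))) = Add(-3, Add(Rational(-5, 3), Mul(Rational(2, 3), f))) = Add(Rational(-14, 3), Mul(Rational(2, 3), f)))
C = 45295 (C = Add(23979, 21316) = 45295)
Add(Add(Function('h')(120), Mul(-1, Pow(Add(-6857, -9202), Rational(1, 2)))), C) = Add(Add(Add(Rational(-14, 3), Mul(Rational(2, 3), 120)), Mul(-1, Pow(Add(-6857, -9202), Rational(1, 2)))), 45295) = Add(Add(Add(Rational(-14, 3), 80), Mul(-1, Pow(-16059, Rational(1, 2)))), 45295) = Add(Add(Rational(226, 3), Mul(-1, Mul(I, Pow(16059, Rational(1, 2))))), 45295) = Add(Add(Rational(226, 3), Mul(-1, I, Pow(16059, Rational(1, 2)))), 45295) = Add(Rational(136111, 3), Mul(-1, I, Pow(16059, Rational(1, 2))))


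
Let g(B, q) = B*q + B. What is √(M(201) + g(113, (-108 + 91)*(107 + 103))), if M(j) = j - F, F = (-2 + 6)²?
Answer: 2*I*√100778 ≈ 634.91*I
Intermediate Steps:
F = 16 (F = 4² = 16)
g(B, q) = B + B*q
M(j) = -16 + j (M(j) = j - 1*16 = j - 16 = -16 + j)
√(M(201) + g(113, (-108 + 91)*(107 + 103))) = √((-16 + 201) + 113*(1 + (-108 + 91)*(107 + 103))) = √(185 + 113*(1 - 17*210)) = √(185 + 113*(1 - 3570)) = √(185 + 113*(-3569)) = √(185 - 403297) = √(-403112) = 2*I*√100778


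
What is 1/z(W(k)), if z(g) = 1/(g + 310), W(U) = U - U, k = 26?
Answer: 310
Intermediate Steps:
W(U) = 0
z(g) = 1/(310 + g)
1/z(W(k)) = 1/(1/(310 + 0)) = 1/(1/310) = 310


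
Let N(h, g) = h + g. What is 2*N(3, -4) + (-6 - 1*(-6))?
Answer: -2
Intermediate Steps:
N(h, g) = g + h
2*N(3, -4) + (-6 - 1*(-6)) = 2*(-4 + 3) + (-6 - 1*(-6)) = 2*(-1) + (-6 + 6) = -2 + 0 = -2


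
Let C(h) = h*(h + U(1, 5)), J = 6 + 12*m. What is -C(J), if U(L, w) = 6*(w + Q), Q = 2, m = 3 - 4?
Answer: 216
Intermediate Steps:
m = -1
U(L, w) = 12 + 6*w (U(L, w) = 6*(w + 2) = 6*(2 + w) = 12 + 6*w)
J = -6 (J = 6 + 12*(-1) = 6 - 12 = -6)
C(h) = h*(42 + h) (C(h) = h*(h + (12 + 6*5)) = h*(h + (12 + 30)) = h*(h + 42) = h*(42 + h))
-C(J) = -(-6)*(42 - 6) = -(-6)*36 = -1*(-216) = 216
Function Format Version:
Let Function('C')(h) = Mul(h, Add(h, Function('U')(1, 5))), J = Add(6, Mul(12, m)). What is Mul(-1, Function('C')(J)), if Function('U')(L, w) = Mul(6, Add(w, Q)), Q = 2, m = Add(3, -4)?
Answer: 216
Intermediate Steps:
m = -1
Function('U')(L, w) = Add(12, Mul(6, w)) (Function('U')(L, w) = Mul(6, Add(w, 2)) = Mul(6, Add(2, w)) = Add(12, Mul(6, w)))
J = -6 (J = Add(6, Mul(12, -1)) = Add(6, -12) = -6)
Function('C')(h) = Mul(h, Add(42, h)) (Function('C')(h) = Mul(h, Add(h, Add(12, Mul(6, 5)))) = Mul(h, Add(h, Add(12, 30))) = Mul(h, Add(h, 42)) = Mul(h, Add(42, h)))
Mul(-1, Function('C')(J)) = Mul(-1, Mul(-6, Add(42, -6))) = Mul(-1, Mul(-6, 36)) = Mul(-1, -216) = 216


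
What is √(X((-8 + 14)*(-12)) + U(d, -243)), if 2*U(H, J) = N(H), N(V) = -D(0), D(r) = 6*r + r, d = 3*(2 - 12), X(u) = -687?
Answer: I*√687 ≈ 26.211*I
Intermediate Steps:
d = -30 (d = 3*(-10) = -30)
D(r) = 7*r
N(V) = 0 (N(V) = -7*0 = -1*0 = 0)
U(H, J) = 0 (U(H, J) = (½)*0 = 0)
√(X((-8 + 14)*(-12)) + U(d, -243)) = √(-687 + 0) = √(-687) = I*√687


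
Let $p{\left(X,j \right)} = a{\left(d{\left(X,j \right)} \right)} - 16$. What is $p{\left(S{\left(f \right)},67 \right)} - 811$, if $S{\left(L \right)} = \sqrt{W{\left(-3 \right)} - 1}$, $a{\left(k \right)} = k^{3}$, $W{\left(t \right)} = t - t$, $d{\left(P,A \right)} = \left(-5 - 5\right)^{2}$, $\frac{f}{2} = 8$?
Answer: $999173$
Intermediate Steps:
$f = 16$ ($f = 2 \cdot 8 = 16$)
$d{\left(P,A \right)} = 100$ ($d{\left(P,A \right)} = \left(-10\right)^{2} = 100$)
$W{\left(t \right)} = 0$
$S{\left(L \right)} = i$ ($S{\left(L \right)} = \sqrt{0 - 1} = \sqrt{-1} = i$)
$p{\left(X,j \right)} = 999984$ ($p{\left(X,j \right)} = 100^{3} - 16 = 1000000 - 16 = 999984$)
$p{\left(S{\left(f \right)},67 \right)} - 811 = 999984 - 811 = 999173$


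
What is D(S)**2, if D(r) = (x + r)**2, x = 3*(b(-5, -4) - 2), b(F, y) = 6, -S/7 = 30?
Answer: 1536953616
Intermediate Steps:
S = -210 (S = -7*30 = -210)
x = 12 (x = 3*(6 - 2) = 3*4 = 12)
D(r) = (12 + r)**2
D(S)**2 = ((12 - 210)**2)**2 = ((-198)**2)**2 = 39204**2 = 1536953616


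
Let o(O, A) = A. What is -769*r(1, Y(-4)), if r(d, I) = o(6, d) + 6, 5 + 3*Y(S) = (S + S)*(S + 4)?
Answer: -5383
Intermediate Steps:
Y(S) = -5/3 + 2*S*(4 + S)/3 (Y(S) = -5/3 + ((S + S)*(S + 4))/3 = -5/3 + ((2*S)*(4 + S))/3 = -5/3 + (2*S*(4 + S))/3 = -5/3 + 2*S*(4 + S)/3)
r(d, I) = 6 + d (r(d, I) = d + 6 = 6 + d)
-769*r(1, Y(-4)) = -769*(6 + 1) = -769*7 = -5383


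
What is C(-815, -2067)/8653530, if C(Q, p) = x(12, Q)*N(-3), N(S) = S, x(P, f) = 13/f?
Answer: 13/2350875650 ≈ 5.5299e-9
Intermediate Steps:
C(Q, p) = -39/Q (C(Q, p) = (13/Q)*(-3) = -39/Q)
C(-815, -2067)/8653530 = -39/(-815)/8653530 = -39*(-1/815)*(1/8653530) = (39/815)*(1/8653530) = 13/2350875650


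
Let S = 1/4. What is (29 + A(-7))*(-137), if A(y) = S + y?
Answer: -12193/4 ≈ -3048.3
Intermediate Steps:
S = ¼ ≈ 0.25000
A(y) = ¼ + y
(29 + A(-7))*(-137) = (29 + (¼ - 7))*(-137) = (29 - 27/4)*(-137) = (89/4)*(-137) = -12193/4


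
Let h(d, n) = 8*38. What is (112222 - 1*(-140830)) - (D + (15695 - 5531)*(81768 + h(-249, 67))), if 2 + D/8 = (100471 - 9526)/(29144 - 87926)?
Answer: -8169980150520/9797 ≈ -8.3393e+8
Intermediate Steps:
h(d, n) = 304
D = -278012/9797 (D = -16 + 8*((100471 - 9526)/(29144 - 87926)) = -16 + 8*(90945/(-58782)) = -16 + 8*(90945*(-1/58782)) = -16 + 8*(-30315/19594) = -16 - 121260/9797 = -278012/9797 ≈ -28.377)
(112222 - 1*(-140830)) - (D + (15695 - 5531)*(81768 + h(-249, 67))) = (112222 - 1*(-140830)) - (-278012/9797 + (15695 - 5531)*(81768 + 304)) = (112222 + 140830) - (-278012/9797 + 10164*82072) = 253052 - (-278012/9797 + 834179808) = 253052 - 1*8172459300964/9797 = 253052 - 8172459300964/9797 = -8169980150520/9797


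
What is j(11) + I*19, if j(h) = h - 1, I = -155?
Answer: -2935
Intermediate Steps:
j(h) = -1 + h
j(11) + I*19 = (-1 + 11) - 155*19 = 10 - 2945 = -2935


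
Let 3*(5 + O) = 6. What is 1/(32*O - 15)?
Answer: -1/111 ≈ -0.0090090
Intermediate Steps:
O = -3 (O = -5 + (⅓)*6 = -5 + 2 = -3)
1/(32*O - 15) = 1/(32*(-3) - 15) = 1/(-96 - 15) = 1/(-111) = -1/111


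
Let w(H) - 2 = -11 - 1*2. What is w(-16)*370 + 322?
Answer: -3748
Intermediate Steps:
w(H) = -11 (w(H) = 2 + (-11 - 1*2) = 2 + (-11 - 2) = 2 - 13 = -11)
w(-16)*370 + 322 = -11*370 + 322 = -4070 + 322 = -3748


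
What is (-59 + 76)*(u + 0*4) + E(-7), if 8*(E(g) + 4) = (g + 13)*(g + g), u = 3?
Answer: 73/2 ≈ 36.500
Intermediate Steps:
E(g) = -4 + g*(13 + g)/4 (E(g) = -4 + ((g + 13)*(g + g))/8 = -4 + ((13 + g)*(2*g))/8 = -4 + (2*g*(13 + g))/8 = -4 + g*(13 + g)/4)
(-59 + 76)*(u + 0*4) + E(-7) = (-59 + 76)*(3 + 0*4) + (-4 + (1/4)*(-7)**2 + (13/4)*(-7)) = 17*(3 + 0) + (-4 + (1/4)*49 - 91/4) = 17*3 + (-4 + 49/4 - 91/4) = 51 - 29/2 = 73/2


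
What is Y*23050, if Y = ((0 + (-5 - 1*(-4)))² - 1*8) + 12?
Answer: 115250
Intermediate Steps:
Y = 5 (Y = ((0 + (-5 + 4))² - 8) + 12 = ((0 - 1)² - 8) + 12 = ((-1)² - 8) + 12 = (1 - 8) + 12 = -7 + 12 = 5)
Y*23050 = 5*23050 = 115250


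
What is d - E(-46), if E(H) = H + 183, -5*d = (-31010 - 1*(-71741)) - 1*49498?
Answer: 8082/5 ≈ 1616.4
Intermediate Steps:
d = 8767/5 (d = -((-31010 - 1*(-71741)) - 1*49498)/5 = -((-31010 + 71741) - 49498)/5 = -(40731 - 49498)/5 = -⅕*(-8767) = 8767/5 ≈ 1753.4)
E(H) = 183 + H
d - E(-46) = 8767/5 - (183 - 46) = 8767/5 - 1*137 = 8767/5 - 137 = 8082/5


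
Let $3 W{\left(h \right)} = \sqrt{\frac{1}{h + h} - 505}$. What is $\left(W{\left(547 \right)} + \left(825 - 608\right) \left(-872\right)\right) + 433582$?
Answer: $244358 + \frac{i \sqrt{604401086}}{3282} \approx 2.4436 \cdot 10^{5} + 7.4907 i$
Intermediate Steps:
$W{\left(h \right)} = \frac{\sqrt{-505 + \frac{1}{2 h}}}{3}$ ($W{\left(h \right)} = \frac{\sqrt{\frac{1}{h + h} - 505}}{3} = \frac{\sqrt{\frac{1}{2 h} - 505}}{3} = \frac{\sqrt{-505 + \frac{1}{2 h}}}{3}$)
$\left(W{\left(547 \right)} + \left(825 - 608\right) \left(-872\right)\right) + 433582 = \left(\frac{\sqrt{-2020 + \frac{2}{547}}}{6} + \left(825 - 608\right) \left(-872\right)\right) + 433582 = \left(\frac{\sqrt{-2020 + 2 \cdot \frac{1}{547}}}{6} + 217 \left(-872\right)\right) + 433582 = \left(\frac{\sqrt{-2020 + \frac{2}{547}}}{6} - 189224\right) + 433582 = \left(\frac{\sqrt{- \frac{1104938}{547}}}{6} - 189224\right) + 433582 = \left(\frac{\frac{1}{547} i \sqrt{604401086}}{6} - 189224\right) + 433582 = \left(\frac{i \sqrt{604401086}}{3282} - 189224\right) + 433582 = \left(-189224 + \frac{i \sqrt{604401086}}{3282}\right) + 433582 = 244358 + \frac{i \sqrt{604401086}}{3282}$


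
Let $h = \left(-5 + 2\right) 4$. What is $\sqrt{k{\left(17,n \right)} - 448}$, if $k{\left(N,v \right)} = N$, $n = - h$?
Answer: $i \sqrt{431} \approx 20.761 i$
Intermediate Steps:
$h = -12$ ($h = \left(-3\right) 4 = -12$)
$n = 12$ ($n = \left(-1\right) \left(-12\right) = 12$)
$\sqrt{k{\left(17,n \right)} - 448} = \sqrt{17 - 448} = \sqrt{-431} = i \sqrt{431}$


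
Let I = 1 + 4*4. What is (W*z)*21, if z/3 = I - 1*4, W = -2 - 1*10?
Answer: -9828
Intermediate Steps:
W = -12 (W = -2 - 10 = -12)
I = 17 (I = 1 + 16 = 17)
z = 39 (z = 3*(17 - 1*4) = 3*(17 - 4) = 3*13 = 39)
(W*z)*21 = -12*39*21 = -468*21 = -9828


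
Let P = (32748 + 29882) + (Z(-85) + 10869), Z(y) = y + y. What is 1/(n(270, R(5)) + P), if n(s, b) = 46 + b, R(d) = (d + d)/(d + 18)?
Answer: 23/1687635 ≈ 1.3629e-5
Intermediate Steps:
Z(y) = 2*y
R(d) = 2*d/(18 + d) (R(d) = (2*d)/(18 + d) = 2*d/(18 + d))
P = 73329 (P = (32748 + 29882) + (2*(-85) + 10869) = 62630 + (-170 + 10869) = 62630 + 10699 = 73329)
1/(n(270, R(5)) + P) = 1/((46 + 2*5/(18 + 5)) + 73329) = 1/((46 + 2*5/23) + 73329) = 1/((46 + 2*5*(1/23)) + 73329) = 1/((46 + 10/23) + 73329) = 1/(1068/23 + 73329) = 1/(1687635/23) = 23/1687635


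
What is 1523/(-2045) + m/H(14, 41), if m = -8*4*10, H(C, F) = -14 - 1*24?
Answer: 298263/38855 ≈ 7.6763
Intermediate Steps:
H(C, F) = -38 (H(C, F) = -14 - 24 = -38)
m = -320 (m = -32*10 = -320)
1523/(-2045) + m/H(14, 41) = 1523/(-2045) - 320/(-38) = 1523*(-1/2045) - 320*(-1/38) = -1523/2045 + 160/19 = 298263/38855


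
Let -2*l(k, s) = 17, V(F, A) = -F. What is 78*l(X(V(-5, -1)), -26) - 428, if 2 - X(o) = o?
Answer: -1091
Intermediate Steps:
X(o) = 2 - o
l(k, s) = -17/2 (l(k, s) = -1/2*17 = -17/2)
78*l(X(V(-5, -1)), -26) - 428 = 78*(-17/2) - 428 = -663 - 428 = -1091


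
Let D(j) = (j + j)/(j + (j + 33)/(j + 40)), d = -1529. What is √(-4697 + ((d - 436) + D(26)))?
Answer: I*√839334878/355 ≈ 81.609*I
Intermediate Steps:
D(j) = 2*j/(j + (33 + j)/(40 + j)) (D(j) = (2*j)/(j + (33 + j)/(40 + j)) = 2*j/(j + (33 + j)/(40 + j)))
√(-4697 + ((d - 436) + D(26))) = √(-4697 + ((-1529 - 436) + 2*26*(40 + 26)/(33 + 26² + 41*26))) = √(-4697 + (-1965 + 2*26*66/(33 + 676 + 1066))) = √(-4697 + (-1965 + 2*26*66/1775)) = √(-4697 + (-1965 + 2*26*(1/1775)*66)) = √(-4697 + (-1965 + 3432/1775)) = √(-4697 - 3484443/1775) = √(-11821618/1775) = I*√839334878/355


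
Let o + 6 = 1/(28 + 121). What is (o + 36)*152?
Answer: 679592/149 ≈ 4561.0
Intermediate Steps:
o = -893/149 (o = -6 + 1/(28 + 121) = -6 + 1/149 = -893/149 ≈ -5.9933)
(o + 36)*152 = (-893/149 + 36)*152 = (4471/149)*152 = 679592/149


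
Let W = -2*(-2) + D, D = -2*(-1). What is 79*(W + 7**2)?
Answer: 4345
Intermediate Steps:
D = 2
W = 6 (W = -2*(-2) + 2 = 4 + 2 = 6)
79*(W + 7**2) = 79*(6 + 7**2) = 79*(6 + 49) = 79*55 = 4345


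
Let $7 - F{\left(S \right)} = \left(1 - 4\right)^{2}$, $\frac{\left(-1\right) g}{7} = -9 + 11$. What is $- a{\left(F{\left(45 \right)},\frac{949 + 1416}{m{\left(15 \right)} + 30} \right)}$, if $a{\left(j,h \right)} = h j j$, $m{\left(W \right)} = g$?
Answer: $- \frac{2365}{4} \approx -591.25$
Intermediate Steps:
$g = -14$ ($g = - 7 \left(-9 + 11\right) = \left(-7\right) 2 = -14$)
$m{\left(W \right)} = -14$
$F{\left(S \right)} = -2$ ($F{\left(S \right)} = 7 - \left(1 - 4\right)^{2} = 7 - \left(-3\right)^{2} = 7 - 9 = -2$)
$a{\left(j,h \right)} = h j^{2}$
$- a{\left(F{\left(45 \right)},\frac{949 + 1416}{m{\left(15 \right)} + 30} \right)} = - \frac{949 + 1416}{-14 + 30} \left(-2\right)^{2} = - \frac{2365}{16} \cdot 4 = - 2365 \cdot \frac{1}{16} \cdot 4 = - \frac{2365 \cdot 4}{16} = \left(-1\right) \frac{2365}{4} = - \frac{2365}{4}$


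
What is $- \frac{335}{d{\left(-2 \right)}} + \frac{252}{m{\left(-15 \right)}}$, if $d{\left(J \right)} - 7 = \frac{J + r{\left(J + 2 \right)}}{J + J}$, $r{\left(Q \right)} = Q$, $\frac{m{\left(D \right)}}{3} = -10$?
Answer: $- \frac{796}{15} \approx -53.067$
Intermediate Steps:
$m{\left(D \right)} = -30$ ($m{\left(D \right)} = 3 \left(-10\right) = -30$)
$d{\left(J \right)} = 7 + \frac{2 + 2 J}{2 J}$ ($d{\left(J \right)} = 7 + \frac{J + \left(J + 2\right)}{J + J} = 7 + \frac{J + \left(2 + J\right)}{2 J} = 7 + \left(2 + 2 J\right) \frac{1}{2 J} = 7 + \frac{2 + 2 J}{2 J}$)
$- \frac{335}{d{\left(-2 \right)}} + \frac{252}{m{\left(-15 \right)}} = - \frac{335}{8 + \frac{1}{-2}} + \frac{252}{-30} = - \frac{335}{8 - \frac{1}{2}} + 252 \left(- \frac{1}{30}\right) = - \frac{335}{\frac{15}{2}} - \frac{42}{5} = \left(-335\right) \frac{2}{15} - \frac{42}{5} = - \frac{134}{3} - \frac{42}{5} = - \frac{796}{15}$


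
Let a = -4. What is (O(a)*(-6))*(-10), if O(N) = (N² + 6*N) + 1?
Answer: -420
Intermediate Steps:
O(N) = 1 + N² + 6*N
(O(a)*(-6))*(-10) = ((1 + (-4)² + 6*(-4))*(-6))*(-10) = ((1 + 16 - 24)*(-6))*(-10) = -7*(-6)*(-10) = 42*(-10) = -420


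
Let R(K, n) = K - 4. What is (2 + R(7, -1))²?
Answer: 25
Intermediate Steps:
R(K, n) = -4 + K
(2 + R(7, -1))² = (2 + (-4 + 7))² = (2 + 3)² = 5² = 25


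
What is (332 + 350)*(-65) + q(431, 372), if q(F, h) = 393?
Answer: -43937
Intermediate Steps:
(332 + 350)*(-65) + q(431, 372) = (332 + 350)*(-65) + 393 = 682*(-65) + 393 = -44330 + 393 = -43937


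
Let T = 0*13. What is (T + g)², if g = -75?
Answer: 5625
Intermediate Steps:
T = 0
(T + g)² = (0 - 75)² = (-75)² = 5625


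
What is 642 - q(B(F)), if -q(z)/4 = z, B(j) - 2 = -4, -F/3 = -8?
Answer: 634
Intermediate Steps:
F = 24 (F = -3*(-8) = 24)
B(j) = -2 (B(j) = 2 - 4 = -2)
q(z) = -4*z
642 - q(B(F)) = 642 - (-4)*(-2) = 642 - 1*8 = 642 - 8 = 634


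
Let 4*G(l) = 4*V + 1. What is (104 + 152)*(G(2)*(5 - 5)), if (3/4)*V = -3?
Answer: 0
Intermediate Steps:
V = -4 (V = (4/3)*(-3) = -4)
G(l) = -15/4 (G(l) = (4*(-4) + 1)/4 = (-16 + 1)/4 = (1/4)*(-15) = -15/4)
(104 + 152)*(G(2)*(5 - 5)) = (104 + 152)*(-15*(5 - 5)/4) = 256*(-15/4*0) = 256*0 = 0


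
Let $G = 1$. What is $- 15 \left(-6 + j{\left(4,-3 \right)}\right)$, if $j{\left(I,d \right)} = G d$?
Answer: $135$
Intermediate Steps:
$j{\left(I,d \right)} = d$ ($j{\left(I,d \right)} = 1 d = d$)
$- 15 \left(-6 + j{\left(4,-3 \right)}\right) = - 15 \left(-6 - 3\right) = \left(-15\right) \left(-9\right) = 135$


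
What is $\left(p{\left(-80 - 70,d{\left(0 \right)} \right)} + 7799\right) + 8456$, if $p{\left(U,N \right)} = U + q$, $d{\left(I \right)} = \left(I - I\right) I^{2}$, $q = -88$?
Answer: $16017$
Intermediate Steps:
$d{\left(I \right)} = 0$ ($d{\left(I \right)} = 0 I^{2} = 0$)
$p{\left(U,N \right)} = -88 + U$ ($p{\left(U,N \right)} = U - 88 = -88 + U$)
$\left(p{\left(-80 - 70,d{\left(0 \right)} \right)} + 7799\right) + 8456 = \left(\left(-88 - 150\right) + 7799\right) + 8456 = \left(-238 + 7799\right) + 8456 = 7561 + 8456 = 16017$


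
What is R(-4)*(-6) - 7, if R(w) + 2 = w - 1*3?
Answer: 47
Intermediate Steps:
R(w) = -5 + w (R(w) = -2 + (w - 1*3) = -2 + (w - 3) = -2 + (-3 + w) = -5 + w)
R(-4)*(-6) - 7 = (-5 - 4)*(-6) - 7 = -9*(-6) - 7 = 54 - 7 = 47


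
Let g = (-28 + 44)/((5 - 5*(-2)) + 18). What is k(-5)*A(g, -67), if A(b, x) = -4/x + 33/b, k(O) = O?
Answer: -365135/1072 ≈ -340.61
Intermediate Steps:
g = 16/33 (g = 16/((5 + 10) + 18) = 16/(15 + 18) = 16/33 ≈ 0.48485)
k(-5)*A(g, -67) = -5*(-4/(-67) + 33/(16/33)) = -5*(-4*(-1/67) + 33*(33/16)) = -5*(4/67 + 1089/16) = -5*73027/1072 = -365135/1072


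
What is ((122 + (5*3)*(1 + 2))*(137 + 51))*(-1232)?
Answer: -38679872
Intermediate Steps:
((122 + (5*3)*(1 + 2))*(137 + 51))*(-1232) = ((122 + 15*3)*188)*(-1232) = ((122 + 45)*188)*(-1232) = (167*188)*(-1232) = 31396*(-1232) = -38679872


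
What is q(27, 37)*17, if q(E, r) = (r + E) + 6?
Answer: 1190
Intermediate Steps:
q(E, r) = 6 + E + r (q(E, r) = (E + r) + 6 = 6 + E + r)
q(27, 37)*17 = (6 + 27 + 37)*17 = 70*17 = 1190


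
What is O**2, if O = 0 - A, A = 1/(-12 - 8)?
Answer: 1/400 ≈ 0.0025000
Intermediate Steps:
A = -1/20 (A = 1/(-20) = -1/20 ≈ -0.050000)
O = 1/20 (O = 0 - 1*(-1/20) = 0 + 1/20 = 1/20 ≈ 0.050000)
O**2 = (1/20)**2 = 1/400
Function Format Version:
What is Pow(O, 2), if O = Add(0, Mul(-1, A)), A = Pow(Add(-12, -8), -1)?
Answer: Rational(1, 400) ≈ 0.0025000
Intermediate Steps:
A = Rational(-1, 20) (A = Pow(-20, -1) = Rational(-1, 20) ≈ -0.050000)
O = Rational(1, 20) (O = Add(0, Mul(-1, Rational(-1, 20))) = Add(0, Rational(1, 20)) = Rational(1, 20) ≈ 0.050000)
Pow(O, 2) = Pow(Rational(1, 20), 2) = Rational(1, 400)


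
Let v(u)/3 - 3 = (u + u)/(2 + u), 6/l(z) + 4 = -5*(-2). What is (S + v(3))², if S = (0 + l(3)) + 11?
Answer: 15129/25 ≈ 605.16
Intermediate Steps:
l(z) = 1 (l(z) = 6/(-4 - 5*(-2)) = 6/(-4 + 10) = 6/6 = 6*(⅙) = 1)
v(u) = 9 + 6*u/(2 + u) (v(u) = 9 + 3*((u + u)/(2 + u)) = 9 + 3*((2*u)/(2 + u)) = 9 + 3*(2*u/(2 + u)) = 9 + 6*u/(2 + u))
S = 12 (S = (0 + 1) + 11 = 1 + 11 = 12)
(S + v(3))² = (12 + 3*(6 + 5*3)/(2 + 3))² = (12 + 3*(6 + 15)/5)² = (12 + 3*(⅕)*21)² = (12 + 63/5)² = (123/5)² = 15129/25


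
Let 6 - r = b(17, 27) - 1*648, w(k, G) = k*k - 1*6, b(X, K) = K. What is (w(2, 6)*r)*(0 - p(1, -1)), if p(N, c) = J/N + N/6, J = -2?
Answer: -2299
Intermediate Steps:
p(N, c) = -2/N + N/6
w(k, G) = -6 + k² (w(k, G) = k² - 6 = -6 + k²)
r = 627 (r = 6 - (27 - 1*648) = 6 - (27 - 648) = 6 - 1*(-621) = 6 + 621 = 627)
(w(2, 6)*r)*(0 - p(1, -1)) = ((-6 + 2²)*627)*(0 - (-2/1 + (⅙)*1)) = ((-6 + 4)*627)*(0 - (-2*1 + ⅙)) = (-2*627)*(0 - (-2 + ⅙)) = -1254*(0 - 1*(-11/6)) = -1254*(0 + 11/6) = -1254*11/6 = -2299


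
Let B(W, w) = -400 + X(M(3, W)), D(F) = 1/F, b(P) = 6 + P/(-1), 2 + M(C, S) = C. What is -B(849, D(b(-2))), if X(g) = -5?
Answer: 405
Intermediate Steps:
M(C, S) = -2 + C
b(P) = 6 - P
B(W, w) = -405 (B(W, w) = -400 - 5 = -405)
-B(849, D(b(-2))) = -1*(-405) = 405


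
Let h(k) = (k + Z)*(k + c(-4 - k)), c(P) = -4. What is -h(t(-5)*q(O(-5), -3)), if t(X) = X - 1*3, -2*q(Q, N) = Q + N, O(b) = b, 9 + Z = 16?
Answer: -900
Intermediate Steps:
Z = 7 (Z = -9 + 16 = 7)
q(Q, N) = -N/2 - Q/2 (q(Q, N) = -(Q + N)/2 = -(N + Q)/2 = -N/2 - Q/2)
t(X) = -3 + X (t(X) = X - 3 = -3 + X)
h(k) = (-4 + k)*(7 + k) (h(k) = (k + 7)*(k - 4) = (7 + k)*(-4 + k) = (-4 + k)*(7 + k))
-h(t(-5)*q(O(-5), -3)) = -(-28 + ((-3 - 5)*(-½*(-3) - ½*(-5)))² + 3*((-3 - 5)*(-½*(-3) - ½*(-5)))) = -(-28 + (-8*(3/2 + 5/2))² + 3*(-8*(3/2 + 5/2))) = -(-28 + (-8*4)² + 3*(-8*4)) = -(-28 + (-32)² + 3*(-32)) = -(-28 + 1024 - 96) = -1*900 = -900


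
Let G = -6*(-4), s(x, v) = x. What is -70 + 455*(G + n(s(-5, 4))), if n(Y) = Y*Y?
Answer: 22225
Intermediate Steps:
n(Y) = Y²
G = 24
-70 + 455*(G + n(s(-5, 4))) = -70 + 455*(24 + (-5)²) = -70 + 455*(24 + 25) = -70 + 455*49 = -70 + 22295 = 22225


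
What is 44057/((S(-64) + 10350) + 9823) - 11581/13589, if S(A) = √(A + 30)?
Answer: 7364497407626/5530043047207 - 44057*I*√34/406949963 ≈ 1.3317 - 0.00063127*I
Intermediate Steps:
S(A) = √(30 + A)
44057/((S(-64) + 10350) + 9823) - 11581/13589 = 44057/((√(30 - 64) + 10350) + 9823) - 11581/13589 = 44057/((√(-34) + 10350) + 9823) - 11581*1/13589 = 44057/((I*√34 + 10350) + 9823) - 11581/13589 = 44057/((10350 + I*√34) + 9823) - 11581/13589 = 44057/(20173 + I*√34) - 11581/13589 = -11581/13589 + 44057/(20173 + I*√34)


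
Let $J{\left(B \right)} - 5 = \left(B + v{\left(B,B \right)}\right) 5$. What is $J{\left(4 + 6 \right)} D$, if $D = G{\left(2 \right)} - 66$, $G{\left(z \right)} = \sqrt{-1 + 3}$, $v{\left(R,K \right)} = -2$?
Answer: $-2970 + 45 \sqrt{2} \approx -2906.4$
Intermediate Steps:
$G{\left(z \right)} = \sqrt{2}$
$J{\left(B \right)} = -5 + 5 B$ ($J{\left(B \right)} = 5 + \left(B - 2\right) 5 = 5 + \left(-2 + B\right) 5 = 5 + \left(-10 + 5 B\right) = -5 + 5 B$)
$D = -66 + \sqrt{2}$ ($D = \sqrt{2} - 66 = -66 + \sqrt{2} \approx -64.586$)
$J{\left(4 + 6 \right)} D = \left(-5 + 5 \left(4 + 6\right)\right) \left(-66 + \sqrt{2}\right) = \left(-5 + 5 \cdot 10\right) \left(-66 + \sqrt{2}\right) = \left(-5 + 50\right) \left(-66 + \sqrt{2}\right) = 45 \left(-66 + \sqrt{2}\right) = -2970 + 45 \sqrt{2}$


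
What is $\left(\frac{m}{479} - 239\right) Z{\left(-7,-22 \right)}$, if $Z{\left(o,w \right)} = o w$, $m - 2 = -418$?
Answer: $- \frac{17694138}{479} \approx -36940.0$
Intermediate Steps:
$m = -416$ ($m = 2 - 418 = -416$)
$\left(\frac{m}{479} - 239\right) Z{\left(-7,-22 \right)} = \left(- \frac{416}{479} - 239\right) \left(\left(-7\right) \left(-22\right)\right) = \left(\left(-416\right) \frac{1}{479} - 239\right) 154 = \left(- \frac{416}{479} - 239\right) 154 = \left(- \frac{114897}{479}\right) 154 = - \frac{17694138}{479}$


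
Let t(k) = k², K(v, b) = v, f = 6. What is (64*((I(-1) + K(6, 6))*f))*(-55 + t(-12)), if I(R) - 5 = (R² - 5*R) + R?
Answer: 546816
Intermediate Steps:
I(R) = 5 + R² - 4*R (I(R) = 5 + ((R² - 5*R) + R) = 5 + (R² - 4*R) = 5 + R² - 4*R)
(64*((I(-1) + K(6, 6))*f))*(-55 + t(-12)) = (64*(((5 + (-1)² - 4*(-1)) + 6)*6))*(-55 + (-12)²) = (64*(((5 + 1 + 4) + 6)*6))*(-55 + 144) = (64*((10 + 6)*6))*89 = (64*(16*6))*89 = (64*96)*89 = 6144*89 = 546816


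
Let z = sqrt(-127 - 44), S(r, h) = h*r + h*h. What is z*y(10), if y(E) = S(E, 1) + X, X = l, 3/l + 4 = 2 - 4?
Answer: 63*I*sqrt(19)/2 ≈ 137.31*I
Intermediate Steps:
l = -1/2 (l = 3/(-4 + (2 - 4)) = 3/(-4 - 2) = 3/(-6) = 3*(-1/6) = -1/2 ≈ -0.50000)
S(r, h) = h**2 + h*r (S(r, h) = h*r + h**2 = h**2 + h*r)
X = -1/2 ≈ -0.50000
z = 3*I*sqrt(19) (z = sqrt(-171) = 3*I*sqrt(19) ≈ 13.077*I)
y(E) = 1/2 + E (y(E) = 1*(1 + E) - 1/2 = (1 + E) - 1/2 = 1/2 + E)
z*y(10) = (3*I*sqrt(19))*(1/2 + 10) = (3*I*sqrt(19))*(21/2) = 63*I*sqrt(19)/2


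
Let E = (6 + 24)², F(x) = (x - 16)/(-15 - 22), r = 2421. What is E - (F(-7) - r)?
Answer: 122854/37 ≈ 3320.4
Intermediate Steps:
F(x) = 16/37 - x/37 (F(x) = (-16 + x)/(-37) = (-16 + x)*(-1/37) = 16/37 - x/37)
E = 900 (E = 30² = 900)
E - (F(-7) - r) = 900 - ((16/37 - 1/37*(-7)) - 1*2421) = 900 - ((16/37 + 7/37) - 2421) = 900 - (23/37 - 2421) = 900 - 1*(-89554/37) = 900 + 89554/37 = 122854/37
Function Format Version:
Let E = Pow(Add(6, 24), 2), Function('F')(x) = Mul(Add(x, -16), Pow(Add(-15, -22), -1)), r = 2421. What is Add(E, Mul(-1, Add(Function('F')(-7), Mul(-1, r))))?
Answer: Rational(122854, 37) ≈ 3320.4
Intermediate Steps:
Function('F')(x) = Add(Rational(16, 37), Mul(Rational(-1, 37), x)) (Function('F')(x) = Mul(Add(-16, x), Pow(-37, -1)) = Mul(Add(-16, x), Rational(-1, 37)) = Add(Rational(16, 37), Mul(Rational(-1, 37), x)))
E = 900 (E = Pow(30, 2) = 900)
Add(E, Mul(-1, Add(Function('F')(-7), Mul(-1, r)))) = Add(900, Mul(-1, Add(Add(Rational(16, 37), Mul(Rational(-1, 37), -7)), Mul(-1, 2421)))) = Add(900, Mul(-1, Add(Add(Rational(16, 37), Rational(7, 37)), -2421))) = Add(900, Mul(-1, Add(Rational(23, 37), -2421))) = Add(900, Mul(-1, Rational(-89554, 37))) = Add(900, Rational(89554, 37)) = Rational(122854, 37)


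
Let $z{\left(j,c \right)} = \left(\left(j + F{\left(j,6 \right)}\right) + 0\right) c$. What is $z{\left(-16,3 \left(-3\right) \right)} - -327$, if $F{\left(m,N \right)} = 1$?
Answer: $462$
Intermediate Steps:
$z{\left(j,c \right)} = c \left(1 + j\right)$ ($z{\left(j,c \right)} = \left(\left(j + 1\right) + 0\right) c = \left(\left(1 + j\right) + 0\right) c = \left(1 + j\right) c = c \left(1 + j\right)$)
$z{\left(-16,3 \left(-3\right) \right)} - -327 = 3 \left(-3\right) \left(1 - 16\right) - -327 = \left(-9\right) \left(-15\right) + 327 = 135 + 327 = 462$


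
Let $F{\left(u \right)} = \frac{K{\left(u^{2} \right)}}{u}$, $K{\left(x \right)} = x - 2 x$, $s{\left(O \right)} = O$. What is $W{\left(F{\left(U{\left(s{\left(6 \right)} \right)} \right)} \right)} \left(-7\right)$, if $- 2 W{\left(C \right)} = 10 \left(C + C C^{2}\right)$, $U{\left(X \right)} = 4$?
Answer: $-2380$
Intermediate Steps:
$K{\left(x \right)} = - x$
$F{\left(u \right)} = - u$ ($F{\left(u \right)} = \frac{\left(-1\right) u^{2}}{u} = - u$)
$W{\left(C \right)} = - 5 C - 5 C^{3}$ ($W{\left(C \right)} = - \frac{10 \left(C + C C^{2}\right)}{2} = - \frac{10 \left(C + C^{3}\right)}{2} = - \frac{10 C + 10 C^{3}}{2} = - 5 C - 5 C^{3}$)
$W{\left(F{\left(U{\left(s{\left(6 \right)} \right)} \right)} \right)} \left(-7\right) = - 5 \left(\left(-1\right) 4\right) \left(1 + \left(\left(-1\right) 4\right)^{2}\right) \left(-7\right) = \left(-5\right) \left(-4\right) \left(1 + \left(-4\right)^{2}\right) \left(-7\right) = \left(-5\right) \left(-4\right) \left(1 + 16\right) \left(-7\right) = \left(-5\right) \left(-4\right) 17 \left(-7\right) = 340 \left(-7\right) = -2380$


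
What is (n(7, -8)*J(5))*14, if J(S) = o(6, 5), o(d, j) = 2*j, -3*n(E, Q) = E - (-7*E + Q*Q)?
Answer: 1120/3 ≈ 373.33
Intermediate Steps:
n(E, Q) = -8*E/3 + Q²/3 (n(E, Q) = -(E - (-7*E + Q*Q))/3 = -(E - (-7*E + Q²))/3 = -(E - (Q² - 7*E))/3 = -(E + (-Q² + 7*E))/3 = -(-Q² + 8*E)/3 = -8*E/3 + Q²/3)
J(S) = 10 (J(S) = 2*5 = 10)
(n(7, -8)*J(5))*14 = ((-8/3*7 + (⅓)*(-8)²)*10)*14 = ((-56/3 + (⅓)*64)*10)*14 = ((-56/3 + 64/3)*10)*14 = ((8/3)*10)*14 = (80/3)*14 = 1120/3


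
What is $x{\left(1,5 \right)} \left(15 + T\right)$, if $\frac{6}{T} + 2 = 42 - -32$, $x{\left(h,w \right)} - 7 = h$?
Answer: $\frac{362}{3} \approx 120.67$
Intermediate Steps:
$x{\left(h,w \right)} = 7 + h$
$T = \frac{1}{12}$ ($T = \frac{6}{-2 + \left(42 - -32\right)} = \frac{6}{-2 + \left(42 + 32\right)} = \frac{6}{-2 + 74} = \frac{6}{72} = 6 \cdot \frac{1}{72} = \frac{1}{12} \approx 0.083333$)
$x{\left(1,5 \right)} \left(15 + T\right) = \left(7 + 1\right) \left(15 + \frac{1}{12}\right) = 8 \cdot \frac{181}{12} = \frac{362}{3}$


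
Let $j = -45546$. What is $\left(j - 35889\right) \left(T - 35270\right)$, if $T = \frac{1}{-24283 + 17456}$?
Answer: $\frac{19608594477585}{6827} \approx 2.8722 \cdot 10^{9}$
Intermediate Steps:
$T = - \frac{1}{6827}$ ($T = \frac{1}{-6827} = - \frac{1}{6827} \approx -0.00014648$)
$\left(j - 35889\right) \left(T - 35270\right) = \left(-45546 - 35889\right) \left(- \frac{1}{6827} - 35270\right) = \left(-81435\right) \left(- \frac{240788291}{6827}\right) = \frac{19608594477585}{6827}$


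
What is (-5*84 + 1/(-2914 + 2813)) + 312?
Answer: -10909/101 ≈ -108.01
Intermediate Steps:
(-5*84 + 1/(-2914 + 2813)) + 312 = (-420 + 1/(-101)) + 312 = (-420 - 1/101) + 312 = -42421/101 + 312 = -10909/101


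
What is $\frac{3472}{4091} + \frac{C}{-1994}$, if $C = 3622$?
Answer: $- \frac{3947217}{4078727} \approx -0.96776$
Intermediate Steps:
$\frac{3472}{4091} + \frac{C}{-1994} = \frac{3472}{4091} + \frac{3622}{-1994} = 3472 \cdot \frac{1}{4091} + 3622 \left(- \frac{1}{1994}\right) = \frac{3472}{4091} - \frac{1811}{997} = - \frac{3947217}{4078727}$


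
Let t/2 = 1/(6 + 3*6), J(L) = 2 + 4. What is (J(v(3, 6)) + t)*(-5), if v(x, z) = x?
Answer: -365/12 ≈ -30.417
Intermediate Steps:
J(L) = 6
t = 1/12 (t = 2/(6 + 3*6) = 2/(6 + 18) = 2/24 = 2*(1/24) = 1/12 ≈ 0.083333)
(J(v(3, 6)) + t)*(-5) = (6 + 1/12)*(-5) = (73/12)*(-5) = -365/12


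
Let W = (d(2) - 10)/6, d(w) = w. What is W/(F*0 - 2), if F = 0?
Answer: ⅔ ≈ 0.66667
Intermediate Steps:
W = -4/3 (W = (2 - 10)/6 = -8*⅙ = -4/3 ≈ -1.3333)
W/(F*0 - 2) = -4/(3*(0*0 - 2)) = -4/(3*(0 - 2)) = -4/3/(-2) = -4/3*(-½) = ⅔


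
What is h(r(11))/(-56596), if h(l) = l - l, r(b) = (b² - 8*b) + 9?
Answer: 0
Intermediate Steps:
r(b) = 9 + b² - 8*b
h(l) = 0
h(r(11))/(-56596) = 0/(-56596) = 0*(-1/56596) = 0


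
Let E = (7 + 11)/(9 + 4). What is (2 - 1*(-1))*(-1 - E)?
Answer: -93/13 ≈ -7.1538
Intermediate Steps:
E = 18/13 ≈ 1.3846
(2 - 1*(-1))*(-1 - E) = (2 - 1*(-1))*(-1 - 1*18/13) = (2 + 1)*(-1 - 18/13) = 3*(-31/13) = -93/13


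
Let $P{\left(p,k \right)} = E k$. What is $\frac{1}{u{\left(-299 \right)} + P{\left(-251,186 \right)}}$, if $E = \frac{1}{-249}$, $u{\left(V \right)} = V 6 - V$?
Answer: $- \frac{83}{124147} \approx -0.00066856$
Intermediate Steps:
$u{\left(V \right)} = 5 V$ ($u{\left(V \right)} = 6 V - V = 5 V$)
$E = - \frac{1}{249} \approx -0.0040161$
$P{\left(p,k \right)} = - \frac{k}{249}$
$\frac{1}{u{\left(-299 \right)} + P{\left(-251,186 \right)}} = \frac{1}{5 \left(-299\right) - \frac{62}{83}} = \frac{1}{-1495 - \frac{62}{83}} = \frac{1}{- \frac{124147}{83}} = - \frac{83}{124147}$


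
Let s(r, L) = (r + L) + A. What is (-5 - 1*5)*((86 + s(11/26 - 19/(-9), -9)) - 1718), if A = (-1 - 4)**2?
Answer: 1887755/117 ≈ 16135.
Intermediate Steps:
A = 25 (A = (-5)**2 = 25)
s(r, L) = 25 + L + r (s(r, L) = (r + L) + 25 = (L + r) + 25 = 25 + L + r)
(-5 - 1*5)*((86 + s(11/26 - 19/(-9), -9)) - 1718) = (-5 - 1*5)*((86 + (25 - 9 + (11/26 - 19/(-9)))) - 1718) = (-5 - 5)*((86 + (25 - 9 + (11*(1/26) - 19*(-1/9)))) - 1718) = -10*((86 + (25 - 9 + (11/26 + 19/9))) - 1718) = -10*((86 + (25 - 9 + 593/234)) - 1718) = -10*((86 + 4337/234) - 1718) = -10*(24461/234 - 1718) = -10*(-377551/234) = 1887755/117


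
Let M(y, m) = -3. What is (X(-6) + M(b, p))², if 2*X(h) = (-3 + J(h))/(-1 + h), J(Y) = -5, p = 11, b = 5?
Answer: 289/49 ≈ 5.8980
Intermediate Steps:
X(h) = -4/(-1 + h) (X(h) = ((-3 - 5)/(-1 + h))/2 = (-8/(-1 + h))/2 = -4/(-1 + h))
(X(-6) + M(b, p))² = (-4/(-1 - 6) - 3)² = (-4/(-7) - 3)² = (-4*(-⅐) - 3)² = (4/7 - 3)² = (-17/7)² = 289/49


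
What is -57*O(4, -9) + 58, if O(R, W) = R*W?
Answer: 2110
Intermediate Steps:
-57*O(4, -9) + 58 = -228*(-9) + 58 = -57*(-36) + 58 = 2052 + 58 = 2110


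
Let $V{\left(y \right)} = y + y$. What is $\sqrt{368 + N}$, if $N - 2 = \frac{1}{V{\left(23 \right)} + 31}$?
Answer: $\frac{\sqrt{2193807}}{77} \approx 19.236$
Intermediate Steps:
$V{\left(y \right)} = 2 y$
$N = \frac{155}{77}$ ($N = 2 + \frac{1}{2 \cdot 23 + 31} = 2 + \frac{1}{46 + 31} = 2 + \frac{1}{77} = \frac{155}{77} \approx 2.013$)
$\sqrt{368 + N} = \sqrt{368 + \frac{155}{77}} = \sqrt{\frac{28491}{77}} = \frac{\sqrt{2193807}}{77}$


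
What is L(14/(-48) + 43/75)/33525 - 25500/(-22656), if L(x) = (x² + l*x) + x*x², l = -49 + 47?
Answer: 480868335471131/427242600000000 ≈ 1.1255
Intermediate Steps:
l = -2
L(x) = x² + x³ - 2*x (L(x) = (x² - 2*x) + x*x² = (x² - 2*x) + x³ = x² + x³ - 2*x)
L(14/(-48) + 43/75)/33525 - 25500/(-22656) = ((14/(-48) + 43/75)*(-2 + (14/(-48) + 43/75) + (14/(-48) + 43/75)²))/33525 - 25500/(-22656) = ((14*(-1/48) + 43*(1/75))*(-2 + (14*(-1/48) + 43*(1/75)) + (14*(-1/48) + 43*(1/75))²))*(1/33525) - 25500*(-1/22656) = ((-7/24 + 43/75)*(-2 + (-7/24 + 43/75) + (-7/24 + 43/75)²))*(1/33525) + 2125/1888 = (169*(-2 + 169/600 + (169/600)²)/600)*(1/33525) + 2125/1888 = (169*(-2 + 169/600 + 28561/360000)/600)*(1/33525) + 2125/1888 = ((169/600)*(-590039/360000))*(1/33525) + 2125/1888 = -99716591/216000000*1/33525 + 2125/1888 = -99716591/7241400000000 + 2125/1888 = 480868335471131/427242600000000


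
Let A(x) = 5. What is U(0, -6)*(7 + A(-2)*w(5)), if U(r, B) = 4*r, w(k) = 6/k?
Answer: 0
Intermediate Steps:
U(0, -6)*(7 + A(-2)*w(5)) = (4*0)*(7 + 5*(6/5)) = 0*(7 + 5*(6*(⅕))) = 0*(7 + 5*(6/5)) = 0*(7 + 6) = 0*13 = 0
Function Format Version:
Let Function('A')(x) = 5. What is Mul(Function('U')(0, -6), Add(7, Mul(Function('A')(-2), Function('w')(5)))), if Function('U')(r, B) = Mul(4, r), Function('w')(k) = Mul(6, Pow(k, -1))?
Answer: 0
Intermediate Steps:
Mul(Function('U')(0, -6), Add(7, Mul(Function('A')(-2), Function('w')(5)))) = Mul(Mul(4, 0), Add(7, Mul(5, Mul(6, Pow(5, -1))))) = Mul(0, Add(7, Mul(5, Mul(6, Rational(1, 5))))) = Mul(0, Add(7, Mul(5, Rational(6, 5)))) = Mul(0, Add(7, 6)) = Mul(0, 13) = 0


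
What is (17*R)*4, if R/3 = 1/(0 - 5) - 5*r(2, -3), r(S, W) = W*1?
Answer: 15096/5 ≈ 3019.2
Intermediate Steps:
r(S, W) = W
R = 222/5 (R = 3*(1/(0 - 5) - 5*(-3)) = 3*(1/(-5) + 15) = 3*(-⅕ + 15) = 3*(74/5) = 222/5 ≈ 44.400)
(17*R)*4 = (17*(222/5))*4 = (3774/5)*4 = 15096/5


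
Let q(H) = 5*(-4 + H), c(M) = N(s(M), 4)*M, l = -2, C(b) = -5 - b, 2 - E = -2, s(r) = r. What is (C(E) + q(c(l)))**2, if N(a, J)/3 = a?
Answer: 961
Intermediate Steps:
N(a, J) = 3*a
E = 4 (E = 2 - 1*(-2) = 2 + 2 = 4)
c(M) = 3*M**2 (c(M) = (3*M)*M = 3*M**2)
q(H) = -20 + 5*H
(C(E) + q(c(l)))**2 = ((-5 - 1*4) + (-20 + 5*(3*(-2)**2)))**2 = ((-5 - 4) + (-20 + 5*(3*4)))**2 = (-9 + (-20 + 5*12))**2 = (-9 + (-20 + 60))**2 = (-9 + 40)**2 = 31**2 = 961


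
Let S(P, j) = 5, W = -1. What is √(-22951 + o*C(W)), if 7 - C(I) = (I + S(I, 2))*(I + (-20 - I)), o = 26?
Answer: I*√20689 ≈ 143.84*I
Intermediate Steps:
C(I) = 107 + 20*I (C(I) = 7 - (I + 5)*(I + (-20 - I)) = 7 - (5 + I)*(-20) = 7 - (-100 - 20*I) = 7 + (100 + 20*I) = 107 + 20*I)
√(-22951 + o*C(W)) = √(-22951 + 26*(107 + 20*(-1))) = √(-22951 + 26*(107 - 20)) = √(-22951 + 26*87) = √(-22951 + 2262) = √(-20689) = I*√20689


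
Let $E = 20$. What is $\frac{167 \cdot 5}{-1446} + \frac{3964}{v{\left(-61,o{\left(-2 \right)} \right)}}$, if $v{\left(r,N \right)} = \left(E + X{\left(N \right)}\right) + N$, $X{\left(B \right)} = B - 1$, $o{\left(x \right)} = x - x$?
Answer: $\frac{5716079}{27474} \approx 208.05$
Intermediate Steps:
$o{\left(x \right)} = 0$
$X{\left(B \right)} = -1 + B$ ($X{\left(B \right)} = B - 1 = -1 + B$)
$v{\left(r,N \right)} = 19 + 2 N$ ($v{\left(r,N \right)} = \left(20 + \left(-1 + N\right)\right) + N = \left(19 + N\right) + N = 19 + 2 N$)
$\frac{167 \cdot 5}{-1446} + \frac{3964}{v{\left(-61,o{\left(-2 \right)} \right)}} = \frac{167 \cdot 5}{-1446} + \frac{3964}{19 + 2 \cdot 0} = 835 \left(- \frac{1}{1446}\right) + \frac{3964}{19 + 0} = - \frac{835}{1446} + \frac{3964}{19} = \frac{5716079}{27474}$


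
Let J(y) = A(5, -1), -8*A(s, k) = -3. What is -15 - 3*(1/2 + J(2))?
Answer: -141/8 ≈ -17.625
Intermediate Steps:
A(s, k) = 3/8 (A(s, k) = -1/8*(-3) = 3/8)
J(y) = 3/8
-15 - 3*(1/2 + J(2)) = -15 - 3*(1/2 + 3/8) = -15 - 3*7/8 = -15 - 21/8 = -141/8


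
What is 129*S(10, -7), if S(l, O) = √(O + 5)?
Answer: 129*I*√2 ≈ 182.43*I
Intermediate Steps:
S(l, O) = √(5 + O)
129*S(10, -7) = 129*√(5 - 7) = 129*√(-2) = 129*(I*√2) = 129*I*√2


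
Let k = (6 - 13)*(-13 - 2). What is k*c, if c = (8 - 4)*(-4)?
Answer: -1680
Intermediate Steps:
c = -16 (c = 4*(-4) = -16)
k = 105 (k = -7*(-15) = 105)
k*c = 105*(-16) = -1680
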